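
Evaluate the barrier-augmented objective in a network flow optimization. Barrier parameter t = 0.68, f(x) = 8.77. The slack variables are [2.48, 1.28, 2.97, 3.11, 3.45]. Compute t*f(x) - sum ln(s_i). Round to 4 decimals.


Step 1: Compute log-barrier.
ln values: [0.9083, 0.2469, 1.0886, 1.1346, 1.2384]
phi = -(0.9083 + 0.2469 + 1.0886 + 1.1346 + 1.2384) = -4.6167
Step 2: Compute augmented objective.
t*f(x) = 0.68*8.77 = 5.9636
Total = 5.9636 - 4.6167 = 1.3469


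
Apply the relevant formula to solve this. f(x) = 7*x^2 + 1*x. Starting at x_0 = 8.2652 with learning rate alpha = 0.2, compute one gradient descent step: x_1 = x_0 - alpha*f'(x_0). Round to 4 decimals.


We compute the gradient at x_0 and apply the update.
f'(x) = 14*x + 1
f'(8.2652) = 14*8.2652 + 1 = 116.7128
x_1 = 8.2652 - 0.2*116.7128 = -15.0774


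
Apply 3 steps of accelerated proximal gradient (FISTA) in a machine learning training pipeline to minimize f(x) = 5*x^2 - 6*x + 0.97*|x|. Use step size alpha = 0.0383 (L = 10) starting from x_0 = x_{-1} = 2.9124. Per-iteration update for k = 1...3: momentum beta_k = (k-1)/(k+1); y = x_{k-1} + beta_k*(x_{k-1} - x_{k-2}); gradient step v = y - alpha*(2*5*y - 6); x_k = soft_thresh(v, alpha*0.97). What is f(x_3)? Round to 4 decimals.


FISTA on f(x) = 5*x^2 - 6*x + 0.97*|x|
L = 10, alpha = 0.0383
Iteration 1: beta = 0.0, y = 2.9124 + 0.0*(2.9124 - 2.9124) = 2.9124
  grad(y) = 23.124, v = y - alpha*grad = 2.0268
  prox(v) = soft_thresh(2.0268, 0.0372) = 1.9896
Iteration 2: beta = 0.3333, y = 1.9896 + 0.3333*(1.9896 - 2.9124) = 1.682
  grad(y) = 10.82, v = y - alpha*grad = 1.2676
  prox(v) = soft_thresh(1.2676, 0.0372) = 1.2304
Iteration 3: beta = 0.5, y = 1.2304 + 0.5*(1.2304 - 1.9896) = 0.8509
  grad(y) = 2.5086, v = y - alpha*grad = 0.7548
  prox(v) = soft_thresh(0.7548, 0.0372) = 0.7176
f(x_3) = 5*0.7176^2 - 6*0.7176 + 0.97*|0.7176| = -1.0347


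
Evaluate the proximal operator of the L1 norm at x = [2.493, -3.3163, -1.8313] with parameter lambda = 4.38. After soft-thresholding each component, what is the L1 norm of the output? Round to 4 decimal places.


Soft-thresholding with lambda = 4.38:
prox(2.493) = sign(2.493)*max(|2.493| - 4.38, 0) = 0.0
prox(-3.3163) = sign(-3.3163)*max(|-3.3163| - 4.38, 0) = 0.0
prox(-1.8313) = sign(-1.8313)*max(|-1.8313| - 4.38, 0) = 0.0
prox(x) = [0.0, 0.0, 0.0]
||prox(x)||_1 = 0.0 + 0.0 + 0.0 = 0.0


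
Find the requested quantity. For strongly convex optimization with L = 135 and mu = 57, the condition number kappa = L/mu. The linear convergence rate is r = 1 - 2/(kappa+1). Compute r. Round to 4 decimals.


Step 1: Compute the condition number.
kappa = L/mu = 135/57 = 2.3684
Step 2: Compute the convergence rate.
r = 1 - 2/(kappa + 1) = 1 - 2*mu/(L + mu) = (L - mu)/(L + mu) = 78/192 = 0.4063


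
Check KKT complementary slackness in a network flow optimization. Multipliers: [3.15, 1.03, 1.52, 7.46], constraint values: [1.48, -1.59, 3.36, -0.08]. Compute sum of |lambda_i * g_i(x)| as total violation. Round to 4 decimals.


KKT complementary slackness check:
lambda_1 * g_1 = 3.15 * 1.48 = 4.662
lambda_2 * g_2 = 1.03 * -1.59 = -1.6377
lambda_3 * g_3 = 1.52 * 3.36 = 5.1072
lambda_4 * g_4 = 7.46 * -0.08 = -0.5968
Total violation = 4.662 + 1.6377 + 5.1072 + 0.5968 = 12.0037


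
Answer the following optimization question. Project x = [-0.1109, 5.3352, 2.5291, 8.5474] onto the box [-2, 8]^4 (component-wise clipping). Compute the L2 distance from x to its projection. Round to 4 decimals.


Project each component onto [-2, 8].
clip(-0.1109) = -0.1109, clip(5.3352) = 5.3352, clip(2.5291) = 2.5291, clip(8.5474) = 8.0
Projection = [-0.1109, 5.3352, 2.5291, 8.0]
Squared diffs: [0.0, 0.0, 0.0, 0.2996]
Distance = sqrt(0.2996) = 0.5474


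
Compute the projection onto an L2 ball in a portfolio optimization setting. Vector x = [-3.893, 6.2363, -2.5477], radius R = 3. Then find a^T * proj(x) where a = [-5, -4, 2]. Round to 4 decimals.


Step 1: Compute ||x|| (intermediates to 6 decimals).
||x|| = sqrt((-3.893)^2 + 6.2363^2 + (-2.5477)^2) = 7.780595
Step 2: Project.
Since ||x|| > R, scale = R/||x|| = 3/7.780595 = 0.385575, proj(x) = scale * x
proj(x) = [-1.501043, 2.404561, -0.982329]
Step 3: Dot product.
a^T * proj(x) = -5*(-1.501043) - 4*2.404561 + 2*(-0.982329) = -4.0777


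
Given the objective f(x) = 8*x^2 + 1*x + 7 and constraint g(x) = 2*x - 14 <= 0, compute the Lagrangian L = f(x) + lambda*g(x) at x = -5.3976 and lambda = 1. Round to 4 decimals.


Step 1: Evaluate f(x).
f(-5.3976) = 8*(-5.3976)^2 + 1*(-5.3976) + 7 = 234.6751
Step 2: Evaluate g(x).
g(-5.3976) = 2*-5.3976 - 14 = -24.7952
Step 3: Compute Lagrangian.
L = 234.6751 + 1*-24.7952 = 209.8799


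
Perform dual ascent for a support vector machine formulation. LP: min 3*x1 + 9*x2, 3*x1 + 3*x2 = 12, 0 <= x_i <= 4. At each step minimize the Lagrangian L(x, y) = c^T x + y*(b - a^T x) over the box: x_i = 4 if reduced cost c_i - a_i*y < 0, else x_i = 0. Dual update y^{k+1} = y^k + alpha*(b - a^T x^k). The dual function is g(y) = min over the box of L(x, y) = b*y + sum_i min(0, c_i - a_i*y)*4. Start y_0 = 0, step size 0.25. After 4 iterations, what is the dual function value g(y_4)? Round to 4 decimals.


Dual ascent for LP: min 3*x1 + 9*x2, 3*x1 + 3*x2 = 12, 0 <= x_i <= 4
Step 1: y^k = 0.0, reduced costs: (3.0, 9.0)
  x^k = (0.0, 0.0), subgradient = b - a^T x = 12.0
  y^{k+1} = 0.0 + 0.25*12.0 = 3.0
Step 2: y^k = 3.0, reduced costs: (-6.0, 0.0)
  x^k = (4.0, 0.0), subgradient = b - a^T x = 0.0
  y^{k+1} = 3.0 + 0.25*0.0 = 3.0
Step 3: y^k = 3.0, reduced costs: (-6.0, 0.0)
  x^k = (4.0, 0.0), subgradient = b - a^T x = 0.0
  y^{k+1} = 3.0 + 0.25*0.0 = 3.0
Step 4: y^k = 3.0, reduced costs: (-6.0, 0.0)
  x^k = (4.0, 0.0), subgradient = b - a^T x = 0.0
  y^{k+1} = 3.0 + 0.25*0.0 = 3.0
Dual objective at y_4 = 3.0: reduced costs (-6.0, 0.0), box minimizer x = (4.0, 0.0)
g(y_4) = b*y + (c1 - a1*y)*x1 + (c2 - a2*y)*x2 = 12*3.0 + (-6.0)*4.0 + 0.0*0.0 = 36.0 - 24.0 + 0.0 = 12.0


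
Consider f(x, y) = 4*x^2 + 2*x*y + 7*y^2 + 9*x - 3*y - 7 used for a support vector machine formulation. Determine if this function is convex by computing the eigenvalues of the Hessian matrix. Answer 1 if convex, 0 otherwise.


The Hessian of f(x,y) = 4*x^2 + 2*x*y + 7*y^2 + 9*x - 3*y - 7 is:
H = [[8, 2], [2, 14]]
Trace = 8 + 14 = 22
Determinant = 8*14 - (2)^2 = 108
Discriminant = (22)^2 - 4*108 = 52.0
Eigenvalues: lambda_1 = 7.3944, lambda_2 = 14.6056
The function is convex.

1


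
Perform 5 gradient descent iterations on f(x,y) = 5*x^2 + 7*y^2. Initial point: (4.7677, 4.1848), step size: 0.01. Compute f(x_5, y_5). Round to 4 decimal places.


Gradient descent on f(x,y) = 5*x^2 + 7*y^2.
Starting point: (4.7677, 4.1848), alpha = 0.01
Step 1: grad_x = 2*5*4.7677 = 47.677, grad_y = 2*7*4.1848 = 58.5872
  x_1 = 4.7677 - 0.01*47.677 = 4.2909
  y_1 = 4.1848 - 0.01*58.5872 = 3.5989
Step 2: grad_x = 2*5*4.2909 = 42.9093, grad_y = 2*7*3.5989 = 50.385
  x_2 = 4.2909 - 0.01*42.9093 = 3.8618
  y_2 = 3.5989 - 0.01*50.385 = 3.0951
Step 3: grad_x = 2*5*3.8618 = 38.6184, grad_y = 2*7*3.0951 = 43.3311
  x_3 = 3.8618 - 0.01*38.6184 = 3.4757
  y_3 = 3.0951 - 0.01*43.3311 = 2.6618
Step 4: grad_x = 2*5*3.4757 = 34.7565, grad_y = 2*7*2.6618 = 37.2647
  x_4 = 3.4757 - 0.01*34.7565 = 3.1281
  y_4 = 2.6618 - 0.01*37.2647 = 2.2891
Step 5: grad_x = 2*5*3.1281 = 31.2809, grad_y = 2*7*2.2891 = 32.0477
  x_5 = 3.1281 - 0.01*31.2809 = 2.8153
  y_5 = 2.2891 - 0.01*32.0477 = 1.9686
f(2.8153, 1.9686) = 5*2.8153^2 + 7*1.9686^2 = 66.7579


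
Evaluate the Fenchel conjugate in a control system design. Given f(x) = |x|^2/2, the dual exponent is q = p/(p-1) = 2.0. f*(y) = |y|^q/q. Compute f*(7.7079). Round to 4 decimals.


The conjugate exponent q satisfies 1/p + 1/q = 1.
p = 2, so q = 2/(2 - 1) = 2.0
|y|^q = 7.7079^2.0 = 59.4117
f*(7.7079) = 59.4117 / 2.0 = 29.7059


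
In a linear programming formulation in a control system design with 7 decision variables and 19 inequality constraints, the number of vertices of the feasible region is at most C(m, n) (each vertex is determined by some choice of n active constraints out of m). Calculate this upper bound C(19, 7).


Each vertex corresponds to some choice of n active constraints out of m, so the number of vertices is at most C(m, n) = m! / (n!(m-n)!).
m = 19, n = 7
Numerator: 19 * 18 * 17 * 16 * 15 * 14 * 13
Denominator: 7! = 5040
C(19, 7) = 50388


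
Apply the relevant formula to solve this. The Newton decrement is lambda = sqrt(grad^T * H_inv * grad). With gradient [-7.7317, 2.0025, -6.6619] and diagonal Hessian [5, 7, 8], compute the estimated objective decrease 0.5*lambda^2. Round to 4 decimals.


Step 1: H is diagonal, so H^(-1) * g = [-1.5463, 0.2861, -0.8327].
Step 2: g^T H^(-1) g = sum_i g_i^2 / H_ii
  = (-7.7317)^2/5 + (2.0025)^2/7 + (-6.6619)^2/8
  = 11.9558 + 0.5729 + 5.5476 = 18.0763
Step 3: Objective decrease = 0.5 * g^T H^(-1) g = 9.0382


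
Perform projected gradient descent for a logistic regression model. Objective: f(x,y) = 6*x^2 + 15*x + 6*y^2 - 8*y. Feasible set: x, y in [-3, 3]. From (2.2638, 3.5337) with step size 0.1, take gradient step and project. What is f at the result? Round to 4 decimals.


Step 1: Compute gradient at (2.2638, 3.5337).
grad_x = 2*6*2.2638 + 15 = 42.1656
grad_y = 2*6*3.5337 - 8 = 34.4044
Step 2: Gradient step.
x_raw = 2.2638 - 0.1*42.1656 = -1.9528
y_raw = 3.5337 - 0.1*34.4044 = 0.0933
Step 3: Project onto [-3, 3].
x_proj = clip(-1.9528) = -1.9528
y_proj = clip(0.0933) = 0.0933
Step 4: Evaluate f.
f(-1.9528, 0.0933) = -7.1057


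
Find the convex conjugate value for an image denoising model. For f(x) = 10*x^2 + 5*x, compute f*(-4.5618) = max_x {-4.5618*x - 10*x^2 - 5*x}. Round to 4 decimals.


f*(y) = sup_x {y*x - a*x^2 - b*x} = sup_x {(y-b)*x - a*x^2}
FOC: (y - b) - 2a*x = 0 => x* = (y - b)/(2a)
x* = (-4.5618 - 5)/(2*10) = -0.4781
f*(-4.5618) = (y-b)^2/(4a) = (-4.5618 - 5)^2/(4*10)
= 91.428/40 = 2.2857


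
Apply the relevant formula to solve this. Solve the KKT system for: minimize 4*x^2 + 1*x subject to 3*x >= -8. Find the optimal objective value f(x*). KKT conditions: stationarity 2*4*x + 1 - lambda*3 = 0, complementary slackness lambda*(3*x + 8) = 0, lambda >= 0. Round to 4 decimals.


Step 1: Try lambda = 0 (constraint inactive).
Stationarity: 2*4*x + 1 = 0
x* = -1/(2*4) = -0.125
Check constraint: 3*-0.125 = -0.375 >= -8 -- satisfied.
Step 2: Compute optimal value.
f(x*) = 4*(-0.125)^2 + 1*(-0.125) = -0.0625


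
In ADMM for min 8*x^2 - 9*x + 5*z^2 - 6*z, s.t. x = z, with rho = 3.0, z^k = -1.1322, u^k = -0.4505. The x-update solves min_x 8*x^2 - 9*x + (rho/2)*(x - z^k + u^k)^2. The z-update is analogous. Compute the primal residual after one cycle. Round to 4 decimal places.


ADMM iteration with rho = 3.0, z^k = -1.1322, u^k = -0.4505
Step 1: x-update.
Minimize 8*x^2 - 9*x + (3.0/2)*(x + 1.1322 - 0.4505)^2
FOC: (2*8 + 3.0)*x = 9 + 3.0*(-1.1322 + 0.4505)
x^{k+1} = 0.366
Step 2: z-update.
Minimize 5*z^2 - 6*z + (3.0/2)*(0.366 - z - 0.4505)^2
FOC: (2*5 + 3.0)*z = 6 + 3.0*(0.366 - 0.4505)
z^{k+1} = 0.442
Step 3: u-update.
u^{k+1} = -0.4505 + 0.366 - 0.442 = -0.5265
Step 4: Primal residual = |0.366 - 0.442| = 0.076


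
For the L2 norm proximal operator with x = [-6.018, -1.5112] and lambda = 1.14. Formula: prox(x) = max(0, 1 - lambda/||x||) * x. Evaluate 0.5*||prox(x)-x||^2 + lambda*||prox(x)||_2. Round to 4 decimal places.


Step 1: Compute ||x||.
||x|| = 6.2048
Step 2: Compute scaling factor.
scale = max(0, 1 - 1.14/6.2048) = 0.8163
Step 3: prox(x) = [-4.9123, -1.2336]
||prox(x)|| = 5.0648
Step 4: Proximal objective.
0.5*||prox-x||^2 = 0.6498
lambda*||prox|| = 5.7739
Total = 6.4237


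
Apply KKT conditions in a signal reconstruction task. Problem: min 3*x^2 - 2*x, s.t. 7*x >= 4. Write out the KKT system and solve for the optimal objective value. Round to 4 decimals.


Step 1: Try lambda = 0 (constraint inactive).
x_unc = 2/(2*3) = 0.3333
Check: 7*0.3333 = 2.3331 < 4 -- violated!
Step 2: Constraint must be active: 7*x = 4
x* = 4/7 = 0.5714 (rounded; the exact value 4/7 is used below)
lambda = (2*3*(4/7) - 2)/7 = 0.2041
Step 3: Compute optimal value.
f(x*) = 3*(4/7)^2 - 2*(4/7) = -0.1633


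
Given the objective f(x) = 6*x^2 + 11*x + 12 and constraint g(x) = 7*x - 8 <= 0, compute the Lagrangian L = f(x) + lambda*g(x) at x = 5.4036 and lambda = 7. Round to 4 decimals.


Step 1: Evaluate f(x).
f(5.4036) = 6*5.4036^2 + 11*5.4036 + 12 = 246.633
Step 2: Evaluate g(x).
g(5.4036) = 7*5.4036 - 8 = 29.8252
Step 3: Compute Lagrangian.
L = 246.633 + 7*29.8252 = 455.4094


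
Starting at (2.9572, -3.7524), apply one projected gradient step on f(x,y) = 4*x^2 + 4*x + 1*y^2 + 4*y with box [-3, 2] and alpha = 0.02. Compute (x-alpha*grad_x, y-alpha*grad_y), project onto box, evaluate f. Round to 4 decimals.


Step 1: Compute gradient at (2.9572, -3.7524).
grad_x = 2*4*2.9572 + 4 = 27.6576
grad_y = 2*1*-3.7524 + 4 = -3.5048
Step 2: Gradient step.
x_raw = 2.9572 - 0.02*27.6576 = 2.404
y_raw = -3.7524 - 0.02*-3.5048 = -3.6823
Step 3: Project onto [-3, 2].
x_proj = clip(2.404) = 2.0
y_proj = clip(-3.6823) = -3.0
Step 4: Evaluate f.
f(2.0, -3.0) = 21.0


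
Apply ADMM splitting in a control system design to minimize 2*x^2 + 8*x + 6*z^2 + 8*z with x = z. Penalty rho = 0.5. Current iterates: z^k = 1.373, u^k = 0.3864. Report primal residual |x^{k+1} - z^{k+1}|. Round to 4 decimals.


ADMM iteration with rho = 0.5, z^k = 1.373, u^k = 0.3864
Step 1: x-update.
Minimize 2*x^2 + 8*x + (0.5/2)*(x - 1.373 + 0.3864)^2
FOC: (2*2 + 0.5)*x = -8 + 0.5*(1.373 - 0.3864)
x^{k+1} = -1.6682
Step 2: z-update.
Minimize 6*z^2 + 8*z + (0.5/2)*(-1.6682 - z + 0.3864)^2
FOC: (2*6 + 0.5)*z = -8 + 0.5*(-1.6682 + 0.3864)
z^{k+1} = -0.6913
Step 3: u-update.
u^{k+1} = 0.3864 - 1.6682 + 0.6913 = -0.5905
Step 4: Primal residual = |-1.6682 + 0.6913| = 0.9769


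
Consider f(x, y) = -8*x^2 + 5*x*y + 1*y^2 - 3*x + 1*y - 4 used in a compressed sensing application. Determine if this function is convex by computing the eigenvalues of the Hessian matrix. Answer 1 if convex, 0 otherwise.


The Hessian of f(x,y) = -8*x^2 + 5*x*y + 1*y^2 - 3*x + 1*y - 4 is:
H = [[-16, 5], [5, 2]]
Trace = -16 + 2 = -14
Determinant = -16*2 - (5)^2 = -57
Discriminant = (-14)^2 - 4*-57 = 424.0
Eigenvalues: lambda_1 = -17.2956, lambda_2 = 3.2956
The function is not convex.

0


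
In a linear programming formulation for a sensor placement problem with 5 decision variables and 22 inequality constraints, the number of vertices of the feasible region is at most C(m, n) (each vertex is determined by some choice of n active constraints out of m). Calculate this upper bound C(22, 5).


Each vertex corresponds to some choice of n active constraints out of m, so the number of vertices is at most C(m, n) = m! / (n!(m-n)!).
m = 22, n = 5
Numerator: 22 * 21 * 20 * 19 * 18
Denominator: 5! = 120
C(22, 5) = 26334


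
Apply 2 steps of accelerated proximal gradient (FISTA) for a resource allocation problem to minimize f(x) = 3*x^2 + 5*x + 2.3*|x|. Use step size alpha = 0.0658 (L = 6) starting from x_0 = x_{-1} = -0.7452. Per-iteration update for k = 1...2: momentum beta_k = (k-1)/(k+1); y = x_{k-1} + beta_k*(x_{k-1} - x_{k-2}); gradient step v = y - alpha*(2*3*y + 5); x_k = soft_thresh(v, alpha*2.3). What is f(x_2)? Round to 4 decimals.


FISTA on f(x) = 3*x^2 + 5*x + 2.3*|x|
L = 6, alpha = 0.0658
Iteration 1: beta = 0.0, y = -0.7452 + 0.0*(-0.7452 + 0.7452) = -0.7452
  grad(y) = 0.5288, v = y - alpha*grad = -0.78
  prox(v) = soft_thresh(-0.78, 0.1513) = -0.6287
Iteration 2: beta = 0.3333, y = -0.6287 + 0.3333*(-0.6287 + 0.7452) = -0.5898
  grad(y) = 1.4612, v = y - alpha*grad = -0.686
  prox(v) = soft_thresh(-0.686, 0.1513) = -0.5346
f(x_2) = 3*(-0.5346)^2 + 5*(-0.5346) + 2.3*|-0.5346| = -0.586


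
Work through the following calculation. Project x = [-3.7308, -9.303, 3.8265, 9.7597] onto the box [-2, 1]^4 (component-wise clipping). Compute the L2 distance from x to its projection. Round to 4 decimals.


Project each component onto [-2, 1].
clip(-3.7308) = -2.0, clip(-9.303) = -2.0, clip(3.8265) = 1.0, clip(9.7597) = 1.0
Projection = [-2.0, -2.0, 1.0, 1.0]
Squared diffs: [2.9957, 53.3338, 7.9891, 76.7323]
Distance = sqrt(141.0509) = 11.8765


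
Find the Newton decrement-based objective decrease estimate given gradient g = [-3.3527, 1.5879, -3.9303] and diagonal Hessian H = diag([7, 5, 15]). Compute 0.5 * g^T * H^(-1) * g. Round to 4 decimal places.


Step 1: H is diagonal, so H^(-1) * g = [-0.479, 0.3176, -0.262].
Step 2: g^T H^(-1) g = sum_i g_i^2 / H_ii
  = (-3.3527)^2/7 + (1.5879)^2/5 + (-3.9303)^2/15
  = 1.6058 + 0.5043 + 1.0298 = 3.1399
Step 3: Objective decrease = 0.5 * g^T H^(-1) g = 1.57


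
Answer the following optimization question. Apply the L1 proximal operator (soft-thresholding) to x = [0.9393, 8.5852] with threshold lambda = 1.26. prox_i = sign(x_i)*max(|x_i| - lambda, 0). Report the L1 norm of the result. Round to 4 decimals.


Soft-thresholding with lambda = 1.26:
prox(0.9393) = sign(0.9393)*max(|0.9393| - 1.26, 0) = 0.0
prox(8.5852) = sign(8.5852)*max(|8.5852| - 1.26, 0) = 7.3252
prox(x) = [0.0, 7.3252]
||prox(x)||_1 = 0.0 + 7.3252 = 7.3252


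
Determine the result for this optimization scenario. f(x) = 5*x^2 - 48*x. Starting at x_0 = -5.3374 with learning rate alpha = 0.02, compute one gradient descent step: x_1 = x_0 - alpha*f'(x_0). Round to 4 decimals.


We compute the gradient at x_0 and apply the update.
f'(x) = 10*x - 48
f'(-5.3374) = 10*-5.3374 - 48 = -101.374
x_1 = -5.3374 - 0.02*-101.374 = -3.3099


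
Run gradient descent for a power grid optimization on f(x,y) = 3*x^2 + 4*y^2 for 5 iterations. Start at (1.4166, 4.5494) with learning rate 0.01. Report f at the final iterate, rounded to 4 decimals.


Gradient descent on f(x,y) = 3*x^2 + 4*y^2.
Starting point: (1.4166, 4.5494), alpha = 0.01
Step 1: grad_x = 2*3*1.4166 = 8.4996, grad_y = 2*4*4.5494 = 36.3952
  x_1 = 1.4166 - 0.01*8.4996 = 1.3316
  y_1 = 4.5494 - 0.01*36.3952 = 4.1854
Step 2: grad_x = 2*3*1.3316 = 7.9896, grad_y = 2*4*4.1854 = 33.4836
  x_2 = 1.3316 - 0.01*7.9896 = 1.2517
  y_2 = 4.1854 - 0.01*33.4836 = 3.8506
Step 3: grad_x = 2*3*1.2517 = 7.5102, grad_y = 2*4*3.8506 = 30.8049
  x_3 = 1.2517 - 0.01*7.5102 = 1.1766
  y_3 = 3.8506 - 0.01*30.8049 = 3.5426
Step 4: grad_x = 2*3*1.1766 = 7.0596, grad_y = 2*4*3.5426 = 28.3405
  x_4 = 1.1766 - 0.01*7.0596 = 1.106
  y_4 = 3.5426 - 0.01*28.3405 = 3.2592
Step 5: grad_x = 2*3*1.106 = 6.6361, grad_y = 2*4*3.2592 = 26.0733
  x_5 = 1.106 - 0.01*6.6361 = 1.0396
  y_5 = 3.2592 - 0.01*26.0733 = 2.9984
f(1.0396, 2.9984) = 3*1.0396^2 + 4*2.9984^2 = 39.2048


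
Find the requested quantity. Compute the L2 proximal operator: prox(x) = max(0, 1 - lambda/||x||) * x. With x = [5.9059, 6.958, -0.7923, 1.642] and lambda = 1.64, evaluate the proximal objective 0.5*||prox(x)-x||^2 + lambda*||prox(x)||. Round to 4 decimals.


Step 1: Compute ||x||.
||x|| = 9.3068
Step 2: Compute scaling factor.
scale = max(0, 1 - 1.64/9.3068) = 0.8238
Step 3: prox(x) = [4.8652, 5.7319, -0.6527, 1.3527]
||prox(x)|| = 7.6668
Step 4: Proximal objective.
0.5*||prox-x||^2 = 1.3448
lambda*||prox|| = 12.5736
Total = 13.9184


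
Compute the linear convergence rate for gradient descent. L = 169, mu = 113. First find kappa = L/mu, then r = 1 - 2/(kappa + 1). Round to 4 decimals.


Step 1: Compute the condition number.
kappa = L/mu = 169/113 = 1.4956
Step 2: Compute the convergence rate.
r = 1 - 2/(kappa + 1) = 1 - 2*mu/(L + mu) = (L - mu)/(L + mu) = 56/282 = 0.1986


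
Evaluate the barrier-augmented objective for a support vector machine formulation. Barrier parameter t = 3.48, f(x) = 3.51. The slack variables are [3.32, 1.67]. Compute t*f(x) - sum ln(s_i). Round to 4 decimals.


Step 1: Compute log-barrier.
ln values: [1.2, 0.5128]
phi = -(1.2 + 0.5128) = -1.7128
Step 2: Compute augmented objective.
t*f(x) = 3.48*3.51 = 12.2148
Total = 12.2148 - 1.7128 = 10.502


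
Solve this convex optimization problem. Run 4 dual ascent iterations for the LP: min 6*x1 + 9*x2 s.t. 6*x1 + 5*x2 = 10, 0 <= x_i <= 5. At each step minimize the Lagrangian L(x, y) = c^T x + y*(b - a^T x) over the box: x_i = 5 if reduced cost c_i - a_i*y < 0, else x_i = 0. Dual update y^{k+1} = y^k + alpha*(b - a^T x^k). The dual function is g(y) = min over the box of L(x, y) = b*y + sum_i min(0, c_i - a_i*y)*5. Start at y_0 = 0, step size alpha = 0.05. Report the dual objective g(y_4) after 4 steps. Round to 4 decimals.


Dual ascent for LP: min 6*x1 + 9*x2, 6*x1 + 5*x2 = 10, 0 <= x_i <= 5
Step 1: y^k = 0.0, reduced costs: (6.0, 9.0)
  x^k = (0.0, 0.0), subgradient = b - a^T x = 10.0
  y^{k+1} = 0.0 + 0.05*10.0 = 0.5
Step 2: y^k = 0.5, reduced costs: (3.0, 6.5)
  x^k = (0.0, 0.0), subgradient = b - a^T x = 10.0
  y^{k+1} = 0.5 + 0.05*10.0 = 1.0
Step 3: y^k = 1.0, reduced costs: (0.0, 4.0)
  x^k = (0.0, 0.0), subgradient = b - a^T x = 10.0
  y^{k+1} = 1.0 + 0.05*10.0 = 1.5
Step 4: y^k = 1.5, reduced costs: (-3.0, 1.5)
  x^k = (5.0, 0.0), subgradient = b - a^T x = -20.0
  y^{k+1} = 1.5 + 0.05*-20.0 = 0.5
Dual objective at y_4 = 0.5: reduced costs (3.0, 6.5), box minimizer x = (0.0, 0.0)
g(y_4) = b*y + (c1 - a1*y)*x1 + (c2 - a2*y)*x2 = 10*0.5 + 3.0*0.0 + 6.5*0.0 = 5.0 + 0.0 + 0.0 = 5.0


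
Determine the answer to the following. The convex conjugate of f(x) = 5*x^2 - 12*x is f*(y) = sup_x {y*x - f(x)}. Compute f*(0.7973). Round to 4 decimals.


f*(y) = sup_x {y*x - a*x^2 - b*x} = sup_x {(y-b)*x - a*x^2}
FOC: (y - b) - 2a*x = 0 => x* = (y - b)/(2a)
x* = (0.7973 + 12)/(2*5) = 1.2797
f*(0.7973) = (y-b)^2/(4a) = (0.7973 + 12)^2/(4*5)
= 163.7709/20 = 8.1885


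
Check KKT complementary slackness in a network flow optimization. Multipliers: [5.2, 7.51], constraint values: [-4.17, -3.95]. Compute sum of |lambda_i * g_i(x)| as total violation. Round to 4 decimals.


KKT complementary slackness check:
lambda_1 * g_1 = 5.2 * -4.17 = -21.684
lambda_2 * g_2 = 7.51 * -3.95 = -29.6645
Total violation = 21.684 + 29.6645 = 51.3485


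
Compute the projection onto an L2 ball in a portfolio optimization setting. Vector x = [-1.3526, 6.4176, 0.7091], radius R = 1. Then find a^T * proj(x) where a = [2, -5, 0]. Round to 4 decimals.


Step 1: Compute ||x|| (intermediates to 6 decimals).
||x|| = sqrt((-1.3526)^2 + 6.4176^2 + 0.7091^2) = 6.596813
Step 2: Project.
Since ||x|| > R, scale = R/||x|| = 1/6.596813 = 0.151588, proj(x) = scale * x
proj(x) = [-0.205038, 0.972831, 0.107491]
Step 3: Dot product.
a^T * proj(x) = 2*(-0.205038) - 5*0.972831 + 0*0.107491 = -5.2742


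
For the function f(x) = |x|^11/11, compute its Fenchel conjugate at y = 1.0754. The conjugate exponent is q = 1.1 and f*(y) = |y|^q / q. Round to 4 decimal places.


The conjugate exponent q satisfies 1/p + 1/q = 1.
p = 11, so q = 11/(11 - 1) = 1.1
|y|^q = 1.0754^1.1 = 1.0832
f*(1.0754) = 1.0832 / 1.1 = 0.9848


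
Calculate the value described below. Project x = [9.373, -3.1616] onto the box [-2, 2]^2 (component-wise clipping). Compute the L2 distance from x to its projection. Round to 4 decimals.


Project each component onto [-2, 2].
clip(9.373) = 2.0, clip(-3.1616) = -2.0
Projection = [2.0, -2.0]
Squared diffs: [54.3611, 1.3493]
Distance = sqrt(55.7104) = 7.4639


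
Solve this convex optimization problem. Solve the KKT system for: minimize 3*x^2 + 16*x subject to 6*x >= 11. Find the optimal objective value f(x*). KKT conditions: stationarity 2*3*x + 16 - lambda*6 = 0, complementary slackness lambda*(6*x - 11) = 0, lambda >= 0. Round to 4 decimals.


Step 1: Try lambda = 0 (constraint inactive).
x_unc = -16/(2*3) = -2.6667
Check: 6*-2.6667 = -16.0002 < 11 -- violated!
Step 2: Constraint must be active: 6*x = 11
x* = 11/6 = 1.8333 (rounded; the exact value 11/6 is used below)
lambda = (2*3*(11/6) + 16)/6 = 4.5
Step 3: Compute optimal value.
f(x*) = 3*(11/6)^2 + 16*(11/6) = 39.4167


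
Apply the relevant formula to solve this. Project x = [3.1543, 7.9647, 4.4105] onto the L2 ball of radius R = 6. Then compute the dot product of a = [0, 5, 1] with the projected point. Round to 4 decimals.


Step 1: Compute ||x|| (intermediates to 6 decimals).
||x|| = sqrt(3.1543^2 + 7.9647^2 + 4.4105^2) = 9.635277
Step 2: Project.
Since ||x|| > R, scale = R/||x|| = 6/9.635277 = 0.622712, proj(x) = scale * x
proj(x) = [1.96422, 4.959714, 2.746471]
Step 3: Dot product.
a^T * proj(x) = 0*1.96422 + 5*4.959714 + 1*2.746471 = 27.545


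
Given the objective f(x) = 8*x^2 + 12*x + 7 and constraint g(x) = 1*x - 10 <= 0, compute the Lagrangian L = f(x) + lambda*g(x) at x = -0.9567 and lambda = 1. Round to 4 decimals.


Step 1: Evaluate f(x).
f(-0.9567) = 8*(-0.9567)^2 + 12*(-0.9567) + 7 = 2.8418
Step 2: Evaluate g(x).
g(-0.9567) = 1*-0.9567 - 10 = -10.9567
Step 3: Compute Lagrangian.
L = 2.8418 + 1*-10.9567 = -8.1149


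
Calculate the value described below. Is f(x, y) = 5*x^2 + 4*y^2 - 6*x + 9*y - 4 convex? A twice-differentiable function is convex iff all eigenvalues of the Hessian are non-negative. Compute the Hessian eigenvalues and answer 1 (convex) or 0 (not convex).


The Hessian of f(x,y) = 5*x^2 + 4*y^2 - 6*x + 9*y - 4 is:
H = [[10, 0], [0, 8]]
Trace = 10 + 8 = 18
Determinant = 10*8 - (0)^2 = 80
Discriminant = (18)^2 - 4*80 = 4.0
Eigenvalues: lambda_1 = 8.0, lambda_2 = 10.0
The function is convex.

1


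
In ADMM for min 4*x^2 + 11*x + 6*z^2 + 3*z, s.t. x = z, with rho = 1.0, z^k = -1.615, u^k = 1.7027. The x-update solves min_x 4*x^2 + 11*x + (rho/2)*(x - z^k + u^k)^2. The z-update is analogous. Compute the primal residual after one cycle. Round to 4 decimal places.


ADMM iteration with rho = 1.0, z^k = -1.615, u^k = 1.7027
Step 1: x-update.
Minimize 4*x^2 + 11*x + (1.0/2)*(x + 1.615 + 1.7027)^2
FOC: (2*4 + 1.0)*x = -11 + 1.0*(-1.615 - 1.7027)
x^{k+1} = -1.5909
Step 2: z-update.
Minimize 6*z^2 + 3*z + (1.0/2)*(-1.5909 - z + 1.7027)^2
FOC: (2*6 + 1.0)*z = -3 + 1.0*(-1.5909 + 1.7027)
z^{k+1} = -0.2222
Step 3: u-update.
u^{k+1} = 1.7027 - 1.5909 + 0.2222 = 0.334
Step 4: Primal residual = |-1.5909 + 0.2222| = 1.3687


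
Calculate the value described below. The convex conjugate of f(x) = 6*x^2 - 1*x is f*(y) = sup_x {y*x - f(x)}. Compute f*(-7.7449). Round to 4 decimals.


f*(y) = sup_x {y*x - a*x^2 - b*x} = sup_x {(y-b)*x - a*x^2}
FOC: (y - b) - 2a*x = 0 => x* = (y - b)/(2a)
x* = (-7.7449 + 1)/(2*6) = -0.5621
f*(-7.7449) = (y-b)^2/(4a) = (-7.7449 + 1)^2/(4*6)
= 45.4937/24 = 1.8956


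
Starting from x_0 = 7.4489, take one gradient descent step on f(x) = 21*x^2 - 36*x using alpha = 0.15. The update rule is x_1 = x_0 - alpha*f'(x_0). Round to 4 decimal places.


We compute the gradient at x_0 and apply the update.
f'(x) = 42*x - 36
f'(7.4489) = 42*7.4489 - 36 = 276.8538
x_1 = 7.4489 - 0.15*276.8538 = -34.0792


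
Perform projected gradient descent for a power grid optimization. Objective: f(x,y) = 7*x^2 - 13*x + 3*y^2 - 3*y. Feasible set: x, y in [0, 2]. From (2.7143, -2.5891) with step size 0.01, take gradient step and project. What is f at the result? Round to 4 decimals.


Step 1: Compute gradient at (2.7143, -2.5891).
grad_x = 2*7*2.7143 - 13 = 25.0002
grad_y = 2*3*-2.5891 - 3 = -18.5346
Step 2: Gradient step.
x_raw = 2.7143 - 0.01*25.0002 = 2.4643
y_raw = -2.5891 - 0.01*-18.5346 = -2.4038
Step 3: Project onto [0, 2].
x_proj = clip(2.4643) = 2.0
y_proj = clip(-2.4038) = 0.0
Step 4: Evaluate f.
f(2.0, 0.0) = 2.0


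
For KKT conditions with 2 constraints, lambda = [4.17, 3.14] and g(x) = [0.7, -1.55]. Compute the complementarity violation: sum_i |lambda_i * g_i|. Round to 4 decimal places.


KKT complementary slackness check:
lambda_1 * g_1 = 4.17 * 0.7 = 2.919
lambda_2 * g_2 = 3.14 * -1.55 = -4.867
Total violation = 2.919 + 4.867 = 7.786


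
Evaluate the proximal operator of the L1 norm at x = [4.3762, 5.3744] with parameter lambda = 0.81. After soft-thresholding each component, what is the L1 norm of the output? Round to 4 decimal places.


Soft-thresholding with lambda = 0.81:
prox(4.3762) = sign(4.3762)*max(|4.3762| - 0.81, 0) = 3.5662
prox(5.3744) = sign(5.3744)*max(|5.3744| - 0.81, 0) = 4.5644
prox(x) = [3.5662, 4.5644]
||prox(x)||_1 = 3.5662 + 4.5644 = 8.1306


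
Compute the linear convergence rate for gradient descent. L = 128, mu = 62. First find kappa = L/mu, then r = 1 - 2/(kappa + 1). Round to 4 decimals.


Step 1: Compute the condition number.
kappa = L/mu = 128/62 = 2.0645
Step 2: Compute the convergence rate.
r = 1 - 2/(kappa + 1) = 1 - 2*mu/(L + mu) = (L - mu)/(L + mu) = 66/190 = 0.3474


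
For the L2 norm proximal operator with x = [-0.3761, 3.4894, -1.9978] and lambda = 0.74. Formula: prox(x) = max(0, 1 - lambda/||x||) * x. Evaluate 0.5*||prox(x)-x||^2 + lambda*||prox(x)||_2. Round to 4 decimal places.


Step 1: Compute ||x||.
||x|| = 4.0384
Step 2: Compute scaling factor.
scale = max(0, 1 - 0.74/4.0384) = 0.8168
Step 3: prox(x) = [-0.3072, 2.85, -1.6317]
||prox(x)|| = 3.2984
Step 4: Proximal objective.
0.5*||prox-x||^2 = 0.2738
lambda*||prox|| = 2.4408
Total = 2.7146


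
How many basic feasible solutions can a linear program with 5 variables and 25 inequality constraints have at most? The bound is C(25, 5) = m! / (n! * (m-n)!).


Each vertex corresponds to some choice of n active constraints out of m, so the number of vertices is at most C(m, n) = m! / (n!(m-n)!).
m = 25, n = 5
Numerator: 25 * 24 * 23 * 22 * 21
Denominator: 5! = 120
C(25, 5) = 53130


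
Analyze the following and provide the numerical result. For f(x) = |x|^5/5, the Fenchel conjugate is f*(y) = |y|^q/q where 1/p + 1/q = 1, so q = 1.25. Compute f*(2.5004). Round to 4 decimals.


The conjugate exponent q satisfies 1/p + 1/q = 1.
p = 5, so q = 5/(5 - 1) = 1.25
|y|^q = 2.5004^1.25 = 3.1442
f*(2.5004) = 3.1442 / 1.25 = 2.5154


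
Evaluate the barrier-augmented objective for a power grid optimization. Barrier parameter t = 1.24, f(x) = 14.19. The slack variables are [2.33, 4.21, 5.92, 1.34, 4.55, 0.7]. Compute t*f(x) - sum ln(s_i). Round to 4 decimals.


Step 1: Compute log-barrier.
ln values: [0.8459, 1.4375, 1.7783, 0.2927, 1.5151, -0.3567]
phi = -(0.8459 + 1.4375 + 1.7783 + 0.2927 + 1.5151 - 0.3567) = -5.5128
Step 2: Compute augmented objective.
t*f(x) = 1.24*14.19 = 17.5956
Total = 17.5956 - 5.5128 = 12.0828


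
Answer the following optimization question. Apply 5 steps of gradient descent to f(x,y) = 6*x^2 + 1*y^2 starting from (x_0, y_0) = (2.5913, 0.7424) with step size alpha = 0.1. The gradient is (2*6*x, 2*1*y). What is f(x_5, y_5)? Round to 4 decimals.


Gradient descent on f(x,y) = 6*x^2 + 1*y^2.
Starting point: (2.5913, 0.7424), alpha = 0.1
Step 1: grad_x = 2*6*2.5913 = 31.0956, grad_y = 2*1*0.7424 = 1.4848
  x_1 = 2.5913 - 0.1*31.0956 = -0.5183
  y_1 = 0.7424 - 0.1*1.4848 = 0.5939
Step 2: grad_x = 2*6*-0.5183 = -6.2191, grad_y = 2*1*0.5939 = 1.1878
  x_2 = -0.5183 - 0.1*-6.2191 = 0.1037
  y_2 = 0.5939 - 0.1*1.1878 = 0.4751
Step 3: grad_x = 2*6*0.1037 = 1.2438, grad_y = 2*1*0.4751 = 0.9503
  x_3 = 0.1037 - 0.1*1.2438 = -0.0207
  y_3 = 0.4751 - 0.1*0.9503 = 0.3801
Step 4: grad_x = 2*6*-0.0207 = -0.2488, grad_y = 2*1*0.3801 = 0.7602
  x_4 = -0.0207 - 0.1*-0.2488 = 0.0041
  y_4 = 0.3801 - 0.1*0.7602 = 0.3041
Step 5: grad_x = 2*6*0.0041 = 0.0498, grad_y = 2*1*0.3041 = 0.6082
  x_5 = 0.0041 - 0.1*0.0498 = -0.0008
  y_5 = 0.3041 - 0.1*0.6082 = 0.2433
f(-0.0008, 0.2433) = 6*(-0.0008)^2 + 1*0.2433^2 = 0.0592


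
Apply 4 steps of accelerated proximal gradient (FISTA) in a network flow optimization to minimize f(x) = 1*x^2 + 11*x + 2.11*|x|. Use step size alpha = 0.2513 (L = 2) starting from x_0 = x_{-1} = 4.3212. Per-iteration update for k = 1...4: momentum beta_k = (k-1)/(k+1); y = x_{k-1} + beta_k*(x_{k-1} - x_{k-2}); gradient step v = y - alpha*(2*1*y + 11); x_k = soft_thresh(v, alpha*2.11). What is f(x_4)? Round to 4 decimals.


FISTA on f(x) = 1*x^2 + 11*x + 2.11*|x|
L = 2, alpha = 0.2513
Iteration 1: beta = 0.0, y = 4.3212 + 0.0*(4.3212 - 4.3212) = 4.3212
  grad(y) = 19.6424, v = y - alpha*grad = -0.6149
  prox(v) = soft_thresh(-0.6149, 0.5302) = -0.0847
Iteration 2: beta = 0.3333, y = -0.0847 + 0.3333*(-0.0847 - 4.3212) = -1.5533
  grad(y) = 7.8934, v = y - alpha*grad = -3.5369
  prox(v) = soft_thresh(-3.5369, 0.5302) = -3.0067
Iteration 3: beta = 0.5, y = -3.0067 + 0.5*(-3.0067 + 0.0847) = -4.4677
  grad(y) = 2.0647, v = y - alpha*grad = -4.9865
  prox(v) = soft_thresh(-4.9865, 0.5302) = -4.4563
Iteration 4: beta = 0.6, y = -4.4563 + 0.6*(-4.4563 + 3.0067) = -5.326
  grad(y) = 0.3479, v = y - alpha*grad = -5.4135
  prox(v) = soft_thresh(-5.4135, 0.5302) = -4.8832
f(x_4) = 1*(-4.8832)^2 + 11*(-4.8832) + 2.11*|-4.8832| = -19.566


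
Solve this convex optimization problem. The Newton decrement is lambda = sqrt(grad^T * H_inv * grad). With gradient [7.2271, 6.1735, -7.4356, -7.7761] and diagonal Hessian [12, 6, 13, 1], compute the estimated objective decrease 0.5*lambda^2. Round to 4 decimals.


Step 1: H is diagonal, so H^(-1) * g = [0.6023, 1.0289, -0.572, -7.7761].
Step 2: g^T H^(-1) g = sum_i g_i^2 / H_ii
  = (7.2271)^2/12 + (6.1735)^2/6 + (-7.4356)^2/13 + (-7.7761)^2/1
  = 4.3526 + 6.352 + 4.2529 + 60.4677 = 75.4253
Step 3: Objective decrease = 0.5 * g^T H^(-1) g = 37.7126


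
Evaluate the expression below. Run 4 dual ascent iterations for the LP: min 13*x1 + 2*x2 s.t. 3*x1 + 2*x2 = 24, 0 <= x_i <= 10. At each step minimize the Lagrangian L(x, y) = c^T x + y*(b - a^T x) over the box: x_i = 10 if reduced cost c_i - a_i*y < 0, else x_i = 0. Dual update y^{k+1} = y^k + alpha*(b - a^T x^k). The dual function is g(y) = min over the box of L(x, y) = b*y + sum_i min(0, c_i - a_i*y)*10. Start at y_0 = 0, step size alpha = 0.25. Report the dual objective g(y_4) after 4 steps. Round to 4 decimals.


Dual ascent for LP: min 13*x1 + 2*x2, 3*x1 + 2*x2 = 24, 0 <= x_i <= 10
Step 1: y^k = 0.0, reduced costs: (13.0, 2.0)
  x^k = (0.0, 0.0), subgradient = b - a^T x = 24.0
  y^{k+1} = 0.0 + 0.25*24.0 = 6.0
Step 2: y^k = 6.0, reduced costs: (-5.0, -10.0)
  x^k = (10.0, 10.0), subgradient = b - a^T x = -26.0
  y^{k+1} = 6.0 + 0.25*-26.0 = -0.5
Step 3: y^k = -0.5, reduced costs: (14.5, 3.0)
  x^k = (0.0, 0.0), subgradient = b - a^T x = 24.0
  y^{k+1} = -0.5 + 0.25*24.0 = 5.5
Step 4: y^k = 5.5, reduced costs: (-3.5, -9.0)
  x^k = (10.0, 10.0), subgradient = b - a^T x = -26.0
  y^{k+1} = 5.5 + 0.25*-26.0 = -1.0
Dual objective at y_4 = -1.0: reduced costs (16.0, 4.0), box minimizer x = (0.0, 0.0)
g(y_4) = b*y + (c1 - a1*y)*x1 + (c2 - a2*y)*x2 = 24*(-1.0) + 16.0*0.0 + 4.0*0.0 = -24.0 + 0.0 + 0.0 = -24.0


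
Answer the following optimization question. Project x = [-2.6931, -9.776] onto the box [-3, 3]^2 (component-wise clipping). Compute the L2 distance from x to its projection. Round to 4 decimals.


Project each component onto [-3, 3].
clip(-2.6931) = -2.6931, clip(-9.776) = -3.0
Projection = [-2.6931, -3.0]
Squared diffs: [0.0, 45.9142]
Distance = sqrt(45.9142) = 6.776


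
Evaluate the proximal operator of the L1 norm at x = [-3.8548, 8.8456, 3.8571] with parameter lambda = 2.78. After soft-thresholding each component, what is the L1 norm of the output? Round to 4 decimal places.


Soft-thresholding with lambda = 2.78:
prox(-3.8548) = sign(-3.8548)*max(|-3.8548| - 2.78, 0) = -1.0748
prox(8.8456) = sign(8.8456)*max(|8.8456| - 2.78, 0) = 6.0656
prox(3.8571) = sign(3.8571)*max(|3.8571| - 2.78, 0) = 1.0771
prox(x) = [-1.0748, 6.0656, 1.0771]
||prox(x)||_1 = 1.0748 + 6.0656 + 1.0771 = 8.2175


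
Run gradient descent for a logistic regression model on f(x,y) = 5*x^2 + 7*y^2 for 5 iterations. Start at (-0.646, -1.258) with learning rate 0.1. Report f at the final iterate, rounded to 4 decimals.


Gradient descent on f(x,y) = 5*x^2 + 7*y^2.
Starting point: (-0.646, -1.258), alpha = 0.1
Step 1: grad_x = 2*5*-0.646 = -6.46, grad_y = 2*7*-1.258 = -17.612
  x_1 = -0.646 - 0.1*-6.46 = 0.0
  y_1 = -1.258 - 0.1*-17.612 = 0.5032
Step 2: grad_x = 2*5*0.0 = 0.0, grad_y = 2*7*0.5032 = 7.0448
  x_2 = 0.0 - 0.1*0.0 = 0.0
  y_2 = 0.5032 - 0.1*7.0448 = -0.2013
Step 3: grad_x = 2*5*0.0 = 0.0, grad_y = 2*7*-0.2013 = -2.8179
  x_3 = 0.0 - 0.1*0.0 = 0.0
  y_3 = -0.2013 - 0.1*-2.8179 = 0.0805
Step 4: grad_x = 2*5*0.0 = 0.0, grad_y = 2*7*0.0805 = 1.1272
  x_4 = 0.0 - 0.1*0.0 = 0.0
  y_4 = 0.0805 - 0.1*1.1272 = -0.0322
Step 5: grad_x = 2*5*0.0 = 0.0, grad_y = 2*7*-0.0322 = -0.4509
  x_5 = 0.0 - 0.1*0.0 = 0.0
  y_5 = -0.0322 - 0.1*-0.4509 = 0.0129
f(0.0, 0.0129) = 5*0.0^2 + 7*0.0129^2 = 0.0012


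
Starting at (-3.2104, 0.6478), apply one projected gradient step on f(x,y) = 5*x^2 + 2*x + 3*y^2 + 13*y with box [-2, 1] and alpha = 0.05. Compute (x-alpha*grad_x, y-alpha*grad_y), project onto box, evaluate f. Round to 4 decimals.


Step 1: Compute gradient at (-3.2104, 0.6478).
grad_x = 2*5*-3.2104 + 2 = -30.104
grad_y = 2*3*0.6478 + 13 = 16.8868
Step 2: Gradient step.
x_raw = -3.2104 - 0.05*-30.104 = -1.7052
y_raw = 0.6478 - 0.05*16.8868 = -0.1965
Step 3: Project onto [-2, 1].
x_proj = clip(-1.7052) = -1.7052
y_proj = clip(-0.1965) = -0.1965
Step 4: Evaluate f.
f(-1.7052, -0.1965) = 8.689


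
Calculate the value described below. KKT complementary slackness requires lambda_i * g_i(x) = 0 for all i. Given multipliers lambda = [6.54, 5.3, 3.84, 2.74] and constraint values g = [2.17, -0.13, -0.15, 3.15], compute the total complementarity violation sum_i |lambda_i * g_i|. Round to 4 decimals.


KKT complementary slackness check:
lambda_1 * g_1 = 6.54 * 2.17 = 14.1918
lambda_2 * g_2 = 5.3 * -0.13 = -0.689
lambda_3 * g_3 = 3.84 * -0.15 = -0.576
lambda_4 * g_4 = 2.74 * 3.15 = 8.631
Total violation = 14.1918 + 0.689 + 0.576 + 8.631 = 24.0878


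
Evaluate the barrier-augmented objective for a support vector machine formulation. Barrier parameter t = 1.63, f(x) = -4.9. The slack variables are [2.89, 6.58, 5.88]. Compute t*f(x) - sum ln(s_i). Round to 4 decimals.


Step 1: Compute log-barrier.
ln values: [1.0613, 1.884, 1.7716]
phi = -(1.0613 + 1.884 + 1.7716) = -4.7168
Step 2: Compute augmented objective.
t*f(x) = 1.63*-4.9 = -7.987
Total = -7.987 - 4.7168 = -12.7038


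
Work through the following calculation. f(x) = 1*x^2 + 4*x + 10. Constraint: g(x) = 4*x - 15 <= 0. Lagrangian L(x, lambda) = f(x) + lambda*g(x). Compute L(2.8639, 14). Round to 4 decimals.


Step 1: Evaluate f(x).
f(2.8639) = 1*2.8639^2 + 4*2.8639 + 10 = 29.6575
Step 2: Evaluate g(x).
g(2.8639) = 4*2.8639 - 15 = -3.5444
Step 3: Compute Lagrangian.
L = 29.6575 + 14*-3.5444 = -19.9641


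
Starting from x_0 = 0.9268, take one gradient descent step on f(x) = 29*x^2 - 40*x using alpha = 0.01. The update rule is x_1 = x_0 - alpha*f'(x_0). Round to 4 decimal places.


We compute the gradient at x_0 and apply the update.
f'(x) = 58*x - 40
f'(0.9268) = 58*0.9268 - 40 = 13.7544
x_1 = 0.9268 - 0.01*13.7544 = 0.7893


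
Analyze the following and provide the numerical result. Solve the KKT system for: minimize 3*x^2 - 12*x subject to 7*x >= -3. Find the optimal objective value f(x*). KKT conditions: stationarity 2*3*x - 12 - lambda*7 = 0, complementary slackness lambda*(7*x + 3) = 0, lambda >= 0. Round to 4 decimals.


Step 1: Try lambda = 0 (constraint inactive).
Stationarity: 2*3*x - 12 = 0
x* = 12/(2*3) = 2.0
Check constraint: 7*2.0 = 14.0 >= -3 -- satisfied.
Step 2: Compute optimal value.
f(x*) = 3*2.0^2 - 12*2.0 = -12.0


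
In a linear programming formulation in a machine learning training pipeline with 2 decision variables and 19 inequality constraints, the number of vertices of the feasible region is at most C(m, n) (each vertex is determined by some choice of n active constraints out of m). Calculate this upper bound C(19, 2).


Each vertex corresponds to some choice of n active constraints out of m, so the number of vertices is at most C(m, n) = m! / (n!(m-n)!).
m = 19, n = 2
Numerator: 19 * 18
Denominator: 2! = 2
C(19, 2) = 171


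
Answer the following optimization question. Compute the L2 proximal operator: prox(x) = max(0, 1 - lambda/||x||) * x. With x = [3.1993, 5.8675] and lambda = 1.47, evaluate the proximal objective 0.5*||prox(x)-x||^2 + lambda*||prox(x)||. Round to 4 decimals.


Step 1: Compute ||x||.
||x|| = 6.683
Step 2: Compute scaling factor.
scale = max(0, 1 - 1.47/6.683) = 0.78
Step 3: prox(x) = [2.4956, 4.5769]
||prox(x)|| = 5.213
Step 4: Proximal objective.
0.5*||prox-x||^2 = 1.0805
lambda*||prox|| = 7.6631
Total = 8.7436
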